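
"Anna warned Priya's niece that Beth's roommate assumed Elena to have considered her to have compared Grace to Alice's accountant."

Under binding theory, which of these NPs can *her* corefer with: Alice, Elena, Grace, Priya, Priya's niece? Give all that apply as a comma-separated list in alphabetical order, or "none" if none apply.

*her* is a pronoun; Principle B requires it to be free in its binding domain — the clause headed by 'considered'.
— Alice: possessor inside the second object DP of the clause headed by 'compared'; is c-commanded by the pronoun; coreference would bind this R-expression — blocked (Principle C).
— Elena: subject of the clause headed by 'considered'; c-commands the pronoun within its binding domain — blocked (Principle B).
— Grace: object of the clause headed by 'compared'; is c-commanded by the pronoun; coreference would bind this R-expression — blocked (Principle C).
— Priya: possessor inside the object DP of the matrix clause; does not c-command the pronoun — Principle B does not apply; allowed.
— Priya's niece: object of the matrix clause; c-commands the pronoun but lies outside its binding domain — allowed.

Priya, Priya's niece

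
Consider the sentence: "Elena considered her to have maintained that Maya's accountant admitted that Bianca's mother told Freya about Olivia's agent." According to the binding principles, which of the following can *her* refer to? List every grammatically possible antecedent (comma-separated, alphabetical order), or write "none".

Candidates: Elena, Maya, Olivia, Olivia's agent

*her* is a pronoun; Principle B requires it to be free in its binding domain — the matrix clause.
— Elena: subject of the matrix clause; c-commands the pronoun within its binding domain — blocked (Principle B).
— Maya: possessor inside the subject DP of the clause headed by 'admitted'; is c-commanded by the pronoun; coreference would bind this R-expression — blocked (Principle C).
— Olivia: possessor inside the second object DP of the clause headed by 'told'; is c-commanded by the pronoun; coreference would bind this R-expression — blocked (Principle C).
— Olivia's agent: second object of the clause headed by 'told'; is c-commanded by the pronoun; coreference would bind this R-expression — blocked (Principle C).

none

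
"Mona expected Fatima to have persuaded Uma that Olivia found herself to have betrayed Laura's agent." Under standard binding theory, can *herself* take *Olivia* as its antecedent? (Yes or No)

*herself* is a reflexive; Principle A requires it to be bound within its binding domain — the clause headed by 'found'.
— Olivia: subject of the clause headed by 'found'; c-commands the reflexive within its binding domain — allowed (Principle A).

Yes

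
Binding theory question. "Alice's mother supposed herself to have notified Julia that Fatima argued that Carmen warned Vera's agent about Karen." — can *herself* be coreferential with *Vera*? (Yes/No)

*herself* is a reflexive; Principle A requires it to be bound within its binding domain — the matrix clause.
— Vera: possessor inside the object DP of the clause headed by 'warned'; does not c-command the reflexive — cannot bind it (Principle A).

No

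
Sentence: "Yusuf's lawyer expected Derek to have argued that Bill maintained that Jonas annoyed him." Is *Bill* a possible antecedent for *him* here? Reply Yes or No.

Yes

*him* is a pronoun; Principle B requires it to be free in its binding domain — the clause headed by 'annoyed'.
— Bill: subject of the clause headed by 'maintained'; c-commands the pronoun but lies outside its binding domain — allowed.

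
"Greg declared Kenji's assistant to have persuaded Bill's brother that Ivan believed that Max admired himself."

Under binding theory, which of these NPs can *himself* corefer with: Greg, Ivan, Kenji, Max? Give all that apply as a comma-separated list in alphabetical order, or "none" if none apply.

Max

*himself* is a reflexive; Principle A requires it to be bound within its binding domain — the clause headed by 'admired'.
— Greg: subject of the matrix clause; c-commands the reflexive but lies outside its binding domain — cannot bind it (Principle A).
— Ivan: subject of the clause headed by 'believed'; c-commands the reflexive but lies outside its binding domain — cannot bind it (Principle A).
— Kenji: possessor inside the subject DP of the clause headed by 'persuaded'; does not c-command the reflexive — cannot bind it (Principle A).
— Max: subject of the clause headed by 'admired'; c-commands the reflexive within its binding domain — allowed (Principle A).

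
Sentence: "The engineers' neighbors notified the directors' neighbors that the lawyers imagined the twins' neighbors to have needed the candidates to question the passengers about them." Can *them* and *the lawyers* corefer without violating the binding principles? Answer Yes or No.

*the lawyers* is an R-expression; Principle C requires it to be free (not bound by any c-commanding expression).
— them: second object of the clause headed by 'question'; the pronoun does not c-command the R-expression — coreference allowed.

Yes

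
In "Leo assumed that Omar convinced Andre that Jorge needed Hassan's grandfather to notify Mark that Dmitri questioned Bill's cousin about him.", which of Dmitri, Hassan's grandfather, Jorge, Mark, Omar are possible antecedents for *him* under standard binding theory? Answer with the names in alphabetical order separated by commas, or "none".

Hassan's grandfather, Jorge, Mark, Omar

*him* is a pronoun; Principle B requires it to be free in its binding domain — the clause headed by 'questioned'.
— Dmitri: subject of the clause headed by 'questioned'; c-commands the pronoun within its binding domain — blocked (Principle B).
— Hassan's grandfather: subject of the clause headed by 'notify'; c-commands the pronoun but lies outside its binding domain — allowed.
— Jorge: subject of the clause headed by 'needed'; c-commands the pronoun but lies outside its binding domain — allowed.
— Mark: object of the clause headed by 'notify'; c-commands the pronoun but lies outside its binding domain — allowed.
— Omar: subject of the clause headed by 'convinced'; c-commands the pronoun but lies outside its binding domain — allowed.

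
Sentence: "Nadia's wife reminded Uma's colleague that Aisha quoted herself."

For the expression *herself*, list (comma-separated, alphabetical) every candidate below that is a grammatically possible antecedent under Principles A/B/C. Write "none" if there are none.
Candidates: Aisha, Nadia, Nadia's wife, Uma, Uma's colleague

Aisha

*herself* is a reflexive; Principle A requires it to be bound within its binding domain — the clause headed by 'quoted'.
— Aisha: subject of the clause headed by 'quoted'; c-commands the reflexive within its binding domain — allowed (Principle A).
— Nadia: possessor inside the subject DP of the matrix clause; does not c-command the reflexive — cannot bind it (Principle A).
— Nadia's wife: subject of the matrix clause; c-commands the reflexive but lies outside its binding domain — cannot bind it (Principle A).
— Uma: possessor inside the object DP of the matrix clause; does not c-command the reflexive — cannot bind it (Principle A).
— Uma's colleague: object of the matrix clause; c-commands the reflexive but lies outside its binding domain — cannot bind it (Principle A).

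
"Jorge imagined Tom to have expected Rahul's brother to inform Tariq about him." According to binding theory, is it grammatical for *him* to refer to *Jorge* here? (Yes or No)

Yes

*Jorge* is an R-expression; Principle C requires it to be free (not bound by any c-commanding expression).
— him: second object of the clause headed by 'inform'; the pronoun does not c-command the R-expression — coreference allowed.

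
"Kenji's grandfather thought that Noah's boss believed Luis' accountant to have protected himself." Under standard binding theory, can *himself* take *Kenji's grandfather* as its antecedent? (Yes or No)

No

*himself* is a reflexive; Principle A requires it to be bound within its binding domain — the clause headed by 'protected'.
— Kenji's grandfather: subject of the matrix clause; c-commands the reflexive but lies outside its binding domain — cannot bind it (Principle A).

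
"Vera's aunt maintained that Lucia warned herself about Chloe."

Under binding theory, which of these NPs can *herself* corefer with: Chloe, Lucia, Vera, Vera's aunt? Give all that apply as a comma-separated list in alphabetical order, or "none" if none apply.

*herself* is a reflexive; Principle A requires it to be bound within its binding domain — the clause headed by 'warned'.
— Chloe: second object of the clause headed by 'warned'; does not c-command the reflexive — cannot bind it (Principle A).
— Lucia: subject of the clause headed by 'warned'; c-commands the reflexive within its binding domain — allowed (Principle A).
— Vera: possessor inside the subject DP of the matrix clause; does not c-command the reflexive — cannot bind it (Principle A).
— Vera's aunt: subject of the matrix clause; c-commands the reflexive but lies outside its binding domain — cannot bind it (Principle A).

Lucia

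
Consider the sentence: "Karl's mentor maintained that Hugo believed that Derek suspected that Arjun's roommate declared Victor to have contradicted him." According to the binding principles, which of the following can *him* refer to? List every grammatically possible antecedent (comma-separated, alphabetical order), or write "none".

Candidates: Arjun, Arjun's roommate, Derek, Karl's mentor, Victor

*him* is a pronoun; Principle B requires it to be free in its binding domain — the clause headed by 'contradicted'.
— Arjun: possessor inside the subject DP of the clause headed by 'declared'; does not c-command the pronoun — Principle B does not apply; allowed.
— Arjun's roommate: subject of the clause headed by 'declared'; c-commands the pronoun but lies outside its binding domain — allowed.
— Derek: subject of the clause headed by 'suspected'; c-commands the pronoun but lies outside its binding domain — allowed.
— Karl's mentor: subject of the matrix clause; c-commands the pronoun but lies outside its binding domain — allowed.
— Victor: subject of the clause headed by 'contradicted'; c-commands the pronoun within its binding domain — blocked (Principle B).

Arjun, Arjun's roommate, Derek, Karl's mentor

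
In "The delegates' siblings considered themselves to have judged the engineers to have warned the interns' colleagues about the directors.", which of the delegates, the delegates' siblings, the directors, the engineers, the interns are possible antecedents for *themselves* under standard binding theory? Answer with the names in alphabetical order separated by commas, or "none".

the delegates' siblings

*themselves* is a reflexive; Principle A requires it to be bound within its binding domain — the matrix clause.
— the delegates: possessor inside the subject DP of the matrix clause; does not c-command the reflexive — cannot bind it (Principle A).
— the delegates' siblings: subject of the matrix clause; c-commands the reflexive within its binding domain — allowed (Principle A).
— the directors: second object of the clause headed by 'warned'; does not c-command the reflexive — cannot bind it (Principle A).
— the engineers: subject of the clause headed by 'warned'; does not c-command the reflexive — cannot bind it (Principle A).
— the interns: possessor inside the object DP of the clause headed by 'warned'; does not c-command the reflexive — cannot bind it (Principle A).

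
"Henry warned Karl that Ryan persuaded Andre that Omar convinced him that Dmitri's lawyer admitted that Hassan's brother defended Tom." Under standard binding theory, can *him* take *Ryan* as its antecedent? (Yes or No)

*him* is a pronoun; Principle B requires it to be free in its binding domain — the clause headed by 'convinced'.
— Ryan: subject of the clause headed by 'persuaded'; c-commands the pronoun but lies outside its binding domain — allowed.

Yes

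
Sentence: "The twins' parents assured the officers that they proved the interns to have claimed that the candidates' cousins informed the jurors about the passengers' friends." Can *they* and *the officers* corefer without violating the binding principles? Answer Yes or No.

Yes

*the officers* is an R-expression; Principle C requires it to be free (not bound by any c-commanding expression).
— they: subject of the clause headed by 'proved'; the pronoun does not c-command the R-expression — coreference allowed.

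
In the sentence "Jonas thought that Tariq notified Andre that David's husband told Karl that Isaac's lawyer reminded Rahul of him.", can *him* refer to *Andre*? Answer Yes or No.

*him* is a pronoun; Principle B requires it to be free in its binding domain — the clause headed by 'reminded'.
— Andre: object of the clause headed by 'notified'; c-commands the pronoun but lies outside its binding domain — allowed.

Yes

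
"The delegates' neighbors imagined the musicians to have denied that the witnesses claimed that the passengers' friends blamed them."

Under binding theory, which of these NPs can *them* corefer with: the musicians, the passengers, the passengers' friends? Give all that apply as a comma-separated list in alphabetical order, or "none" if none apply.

*them* is a pronoun; Principle B requires it to be free in its binding domain — the clause headed by 'blamed'.
— the musicians: subject of the clause headed by 'denied'; c-commands the pronoun but lies outside its binding domain — allowed.
— the passengers: possessor inside the subject DP of the clause headed by 'blamed'; does not c-command the pronoun — Principle B does not apply; allowed.
— the passengers' friends: subject of the clause headed by 'blamed'; c-commands the pronoun within its binding domain — blocked (Principle B).

the musicians, the passengers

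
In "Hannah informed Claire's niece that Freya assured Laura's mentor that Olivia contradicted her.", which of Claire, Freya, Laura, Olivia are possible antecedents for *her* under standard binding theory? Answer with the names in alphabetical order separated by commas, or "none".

*her* is a pronoun; Principle B requires it to be free in its binding domain — the clause headed by 'contradicted'.
— Claire: possessor inside the object DP of the matrix clause; does not c-command the pronoun — Principle B does not apply; allowed.
— Freya: subject of the clause headed by 'assured'; c-commands the pronoun but lies outside its binding domain — allowed.
— Laura: possessor inside the object DP of the clause headed by 'assured'; does not c-command the pronoun — Principle B does not apply; allowed.
— Olivia: subject of the clause headed by 'contradicted'; c-commands the pronoun within its binding domain — blocked (Principle B).

Claire, Freya, Laura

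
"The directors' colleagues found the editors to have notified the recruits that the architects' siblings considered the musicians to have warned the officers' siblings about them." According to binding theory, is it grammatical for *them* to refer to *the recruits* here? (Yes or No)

Yes

*the recruits* is an R-expression; Principle C requires it to be free (not bound by any c-commanding expression).
— them: second object of the clause headed by 'warned'; the pronoun does not c-command the R-expression — coreference allowed.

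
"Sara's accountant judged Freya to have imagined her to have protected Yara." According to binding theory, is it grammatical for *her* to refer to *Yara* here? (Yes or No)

*Yara* is an R-expression; Principle C requires it to be free (not bound by any c-commanding expression).
— her: subject of the clause headed by 'protected'; the pronoun c-commands the R-expression — coreference blocked (Principle C).

No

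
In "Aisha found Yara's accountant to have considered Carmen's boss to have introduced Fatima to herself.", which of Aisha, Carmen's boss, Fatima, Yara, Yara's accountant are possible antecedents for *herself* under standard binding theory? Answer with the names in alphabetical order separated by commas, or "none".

Carmen's boss, Fatima

*herself* is a reflexive; Principle A requires it to be bound within its binding domain — the clause headed by 'introduced'.
— Aisha: subject of the matrix clause; c-commands the reflexive but lies outside its binding domain — cannot bind it (Principle A).
— Carmen's boss: subject of the clause headed by 'introduced'; c-commands the reflexive within its binding domain — allowed (Principle A).
— Fatima: object of the clause headed by 'introduced'; c-commands the reflexive within its binding domain — allowed (Principle A).
— Yara: possessor inside the subject DP of the clause headed by 'considered'; does not c-command the reflexive — cannot bind it (Principle A).
— Yara's accountant: subject of the clause headed by 'considered'; c-commands the reflexive but lies outside its binding domain — cannot bind it (Principle A).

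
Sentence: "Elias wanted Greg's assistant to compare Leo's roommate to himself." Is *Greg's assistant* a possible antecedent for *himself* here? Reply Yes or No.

Yes

*himself* is a reflexive; Principle A requires it to be bound within its binding domain — the clause headed by 'compare'.
— Greg's assistant: subject of the clause headed by 'compare'; c-commands the reflexive within its binding domain — allowed (Principle A).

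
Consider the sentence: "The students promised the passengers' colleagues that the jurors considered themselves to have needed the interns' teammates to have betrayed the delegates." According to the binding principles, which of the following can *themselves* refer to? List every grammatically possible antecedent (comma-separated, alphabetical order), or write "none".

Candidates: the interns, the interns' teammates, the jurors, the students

the jurors

*themselves* is a reflexive; Principle A requires it to be bound within its binding domain — the clause headed by 'considered'.
— the interns: possessor inside the subject DP of the clause headed by 'betrayed'; does not c-command the reflexive — cannot bind it (Principle A).
— the interns' teammates: subject of the clause headed by 'betrayed'; does not c-command the reflexive — cannot bind it (Principle A).
— the jurors: subject of the clause headed by 'considered'; c-commands the reflexive within its binding domain — allowed (Principle A).
— the students: subject of the matrix clause; c-commands the reflexive but lies outside its binding domain — cannot bind it (Principle A).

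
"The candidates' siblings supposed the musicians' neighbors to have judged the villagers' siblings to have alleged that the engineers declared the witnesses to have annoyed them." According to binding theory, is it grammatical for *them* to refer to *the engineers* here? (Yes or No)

Yes

*the engineers* is an R-expression; Principle C requires it to be free (not bound by any c-commanding expression).
— them: object of the clause headed by 'annoyed'; the pronoun does not c-command the R-expression — coreference allowed.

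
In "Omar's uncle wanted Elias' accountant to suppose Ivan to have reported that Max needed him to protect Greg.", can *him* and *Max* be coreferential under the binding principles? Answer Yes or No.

No

*Max* is an R-expression; Principle C requires it to be free (not bound by any c-commanding expression).
— him: subject of the clause headed by 'protect'; the R-expression locally c-commands the pronoun — coreference blocked (Principle B on the pronoun).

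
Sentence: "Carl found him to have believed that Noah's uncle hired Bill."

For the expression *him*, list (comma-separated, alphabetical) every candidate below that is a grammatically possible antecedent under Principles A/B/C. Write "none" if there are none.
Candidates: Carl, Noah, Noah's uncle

none

*him* is a pronoun; Principle B requires it to be free in its binding domain — the matrix clause.
— Carl: subject of the matrix clause; c-commands the pronoun within its binding domain — blocked (Principle B).
— Noah: possessor inside the subject DP of the clause headed by 'hired'; is c-commanded by the pronoun; coreference would bind this R-expression — blocked (Principle C).
— Noah's uncle: subject of the clause headed by 'hired'; is c-commanded by the pronoun; coreference would bind this R-expression — blocked (Principle C).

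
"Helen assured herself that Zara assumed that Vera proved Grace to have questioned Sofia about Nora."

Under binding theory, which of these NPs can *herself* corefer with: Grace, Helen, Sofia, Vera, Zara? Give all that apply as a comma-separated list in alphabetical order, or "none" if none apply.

*herself* is a reflexive; Principle A requires it to be bound within its binding domain — the matrix clause.
— Grace: subject of the clause headed by 'questioned'; does not c-command the reflexive — cannot bind it (Principle A).
— Helen: subject of the matrix clause; c-commands the reflexive within its binding domain — allowed (Principle A).
— Sofia: object of the clause headed by 'questioned'; does not c-command the reflexive — cannot bind it (Principle A).
— Vera: subject of the clause headed by 'proved'; does not c-command the reflexive — cannot bind it (Principle A).
— Zara: subject of the clause headed by 'assumed'; does not c-command the reflexive — cannot bind it (Principle A).

Helen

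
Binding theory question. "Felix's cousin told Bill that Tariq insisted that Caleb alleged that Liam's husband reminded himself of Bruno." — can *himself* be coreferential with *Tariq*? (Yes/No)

No

*himself* is a reflexive; Principle A requires it to be bound within its binding domain — the clause headed by 'reminded'.
— Tariq: subject of the clause headed by 'insisted'; c-commands the reflexive but lies outside its binding domain — cannot bind it (Principle A).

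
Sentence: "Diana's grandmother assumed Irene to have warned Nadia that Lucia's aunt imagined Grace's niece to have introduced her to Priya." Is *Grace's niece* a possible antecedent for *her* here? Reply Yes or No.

*her* is a pronoun; Principle B requires it to be free in its binding domain — the clause headed by 'introduced'.
— Grace's niece: subject of the clause headed by 'introduced'; c-commands the pronoun within its binding domain — blocked (Principle B).

No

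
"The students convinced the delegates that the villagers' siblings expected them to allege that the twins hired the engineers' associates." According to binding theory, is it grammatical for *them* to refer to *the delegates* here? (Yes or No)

Yes

*the delegates* is an R-expression; Principle C requires it to be free (not bound by any c-commanding expression).
— them: subject of the clause headed by 'allege'; the pronoun does not c-command the R-expression — coreference allowed.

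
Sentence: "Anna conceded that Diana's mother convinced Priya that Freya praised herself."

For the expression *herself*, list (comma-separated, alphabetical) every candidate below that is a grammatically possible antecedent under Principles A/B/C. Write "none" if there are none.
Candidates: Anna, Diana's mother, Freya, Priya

Freya

*herself* is a reflexive; Principle A requires it to be bound within its binding domain — the clause headed by 'praised'.
— Anna: subject of the matrix clause; c-commands the reflexive but lies outside its binding domain — cannot bind it (Principle A).
— Diana's mother: subject of the clause headed by 'convinced'; c-commands the reflexive but lies outside its binding domain — cannot bind it (Principle A).
— Freya: subject of the clause headed by 'praised'; c-commands the reflexive within its binding domain — allowed (Principle A).
— Priya: object of the clause headed by 'convinced'; c-commands the reflexive but lies outside its binding domain — cannot bind it (Principle A).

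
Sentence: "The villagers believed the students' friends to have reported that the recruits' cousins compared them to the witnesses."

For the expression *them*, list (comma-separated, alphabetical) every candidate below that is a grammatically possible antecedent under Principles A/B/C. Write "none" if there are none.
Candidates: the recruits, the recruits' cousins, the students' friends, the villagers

the recruits, the students' friends, the villagers

*them* is a pronoun; Principle B requires it to be free in its binding domain — the clause headed by 'compared'.
— the recruits: possessor inside the subject DP of the clause headed by 'compared'; does not c-command the pronoun — Principle B does not apply; allowed.
— the recruits' cousins: subject of the clause headed by 'compared'; c-commands the pronoun within its binding domain — blocked (Principle B).
— the students' friends: subject of the clause headed by 'reported'; c-commands the pronoun but lies outside its binding domain — allowed.
— the villagers: subject of the matrix clause; c-commands the pronoun but lies outside its binding domain — allowed.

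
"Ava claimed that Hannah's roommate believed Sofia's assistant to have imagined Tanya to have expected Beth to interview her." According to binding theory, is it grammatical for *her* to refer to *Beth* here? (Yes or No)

No

*Beth* is an R-expression; Principle C requires it to be free (not bound by any c-commanding expression).
— her: object of the clause headed by 'interview'; the R-expression locally c-commands the pronoun — coreference blocked (Principle B on the pronoun).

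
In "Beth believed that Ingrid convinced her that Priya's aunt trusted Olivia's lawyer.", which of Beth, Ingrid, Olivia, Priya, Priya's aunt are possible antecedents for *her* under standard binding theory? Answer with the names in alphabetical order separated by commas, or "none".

Beth

*her* is a pronoun; Principle B requires it to be free in its binding domain — the clause headed by 'convinced'.
— Beth: subject of the matrix clause; c-commands the pronoun but lies outside its binding domain — allowed.
— Ingrid: subject of the clause headed by 'convinced'; c-commands the pronoun within its binding domain — blocked (Principle B).
— Olivia: possessor inside the object DP of the clause headed by 'trusted'; is c-commanded by the pronoun; coreference would bind this R-expression — blocked (Principle C).
— Priya: possessor inside the subject DP of the clause headed by 'trusted'; is c-commanded by the pronoun; coreference would bind this R-expression — blocked (Principle C).
— Priya's aunt: subject of the clause headed by 'trusted'; is c-commanded by the pronoun; coreference would bind this R-expression — blocked (Principle C).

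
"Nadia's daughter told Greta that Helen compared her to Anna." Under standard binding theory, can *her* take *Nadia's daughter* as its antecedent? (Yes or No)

*her* is a pronoun; Principle B requires it to be free in its binding domain — the clause headed by 'compared'.
— Nadia's daughter: subject of the matrix clause; c-commands the pronoun but lies outside its binding domain — allowed.

Yes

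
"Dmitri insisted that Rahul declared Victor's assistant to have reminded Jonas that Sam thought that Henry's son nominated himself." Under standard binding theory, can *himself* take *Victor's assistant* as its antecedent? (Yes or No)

*himself* is a reflexive; Principle A requires it to be bound within its binding domain — the clause headed by 'nominated'.
— Victor's assistant: subject of the clause headed by 'reminded'; c-commands the reflexive but lies outside its binding domain — cannot bind it (Principle A).

No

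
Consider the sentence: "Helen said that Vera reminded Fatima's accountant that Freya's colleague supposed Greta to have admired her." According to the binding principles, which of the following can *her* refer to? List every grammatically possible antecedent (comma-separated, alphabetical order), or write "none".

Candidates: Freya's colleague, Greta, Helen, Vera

*her* is a pronoun; Principle B requires it to be free in its binding domain — the clause headed by 'admired'.
— Freya's colleague: subject of the clause headed by 'supposed'; c-commands the pronoun but lies outside its binding domain — allowed.
— Greta: subject of the clause headed by 'admired'; c-commands the pronoun within its binding domain — blocked (Principle B).
— Helen: subject of the matrix clause; c-commands the pronoun but lies outside its binding domain — allowed.
— Vera: subject of the clause headed by 'reminded'; c-commands the pronoun but lies outside its binding domain — allowed.

Freya's colleague, Helen, Vera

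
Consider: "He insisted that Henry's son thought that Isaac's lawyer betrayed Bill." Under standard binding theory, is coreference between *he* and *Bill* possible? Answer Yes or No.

*Bill* is an R-expression; Principle C requires it to be free (not bound by any c-commanding expression).
— he: subject of the matrix clause; the pronoun c-commands the R-expression — coreference blocked (Principle C).

No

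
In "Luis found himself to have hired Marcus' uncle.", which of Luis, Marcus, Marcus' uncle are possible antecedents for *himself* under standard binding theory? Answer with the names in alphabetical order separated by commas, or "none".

*himself* is a reflexive; Principle A requires it to be bound within its binding domain — the matrix clause.
— Luis: subject of the matrix clause; c-commands the reflexive within its binding domain — allowed (Principle A).
— Marcus: possessor inside the object DP of the clause headed by 'hired'; does not c-command the reflexive — cannot bind it (Principle A).
— Marcus' uncle: object of the clause headed by 'hired'; does not c-command the reflexive — cannot bind it (Principle A).

Luis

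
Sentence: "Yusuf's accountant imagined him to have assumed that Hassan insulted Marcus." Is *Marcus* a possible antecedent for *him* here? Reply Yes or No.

*him* is a pronoun; Principle B requires it to be free in its binding domain — the matrix clause.
— Marcus: object of the clause headed by 'insulted'; is c-commanded by the pronoun; coreference would bind this R-expression — blocked (Principle C).

No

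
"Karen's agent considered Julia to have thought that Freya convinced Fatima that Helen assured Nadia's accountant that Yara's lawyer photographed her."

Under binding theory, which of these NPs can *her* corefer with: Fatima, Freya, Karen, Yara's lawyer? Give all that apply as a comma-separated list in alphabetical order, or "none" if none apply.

Fatima, Freya, Karen

*her* is a pronoun; Principle B requires it to be free in its binding domain — the clause headed by 'photographed'.
— Fatima: object of the clause headed by 'convinced'; c-commands the pronoun but lies outside its binding domain — allowed.
— Freya: subject of the clause headed by 'convinced'; c-commands the pronoun but lies outside its binding domain — allowed.
— Karen: possessor inside the subject DP of the matrix clause; does not c-command the pronoun — Principle B does not apply; allowed.
— Yara's lawyer: subject of the clause headed by 'photographed'; c-commands the pronoun within its binding domain — blocked (Principle B).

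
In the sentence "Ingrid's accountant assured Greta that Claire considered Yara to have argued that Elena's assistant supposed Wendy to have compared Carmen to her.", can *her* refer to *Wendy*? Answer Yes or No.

No

*her* is a pronoun; Principle B requires it to be free in its binding domain — the clause headed by 'compared'.
— Wendy: subject of the clause headed by 'compared'; c-commands the pronoun within its binding domain — blocked (Principle B).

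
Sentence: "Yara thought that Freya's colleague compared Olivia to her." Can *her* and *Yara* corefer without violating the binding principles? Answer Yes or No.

Yes

*Yara* is an R-expression; Principle C requires it to be free (not bound by any c-commanding expression).
— her: second object of the clause headed by 'compared'; the pronoun does not c-command the R-expression — coreference allowed.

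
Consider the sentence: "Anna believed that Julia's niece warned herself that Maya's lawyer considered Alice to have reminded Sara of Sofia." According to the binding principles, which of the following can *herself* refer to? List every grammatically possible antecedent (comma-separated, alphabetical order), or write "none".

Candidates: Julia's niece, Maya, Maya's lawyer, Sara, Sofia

*herself* is a reflexive; Principle A requires it to be bound within its binding domain — the clause headed by 'warned'.
— Julia's niece: subject of the clause headed by 'warned'; c-commands the reflexive within its binding domain — allowed (Principle A).
— Maya: possessor inside the subject DP of the clause headed by 'considered'; does not c-command the reflexive — cannot bind it (Principle A).
— Maya's lawyer: subject of the clause headed by 'considered'; does not c-command the reflexive — cannot bind it (Principle A).
— Sara: object of the clause headed by 'reminded'; does not c-command the reflexive — cannot bind it (Principle A).
— Sofia: second object of the clause headed by 'reminded'; does not c-command the reflexive — cannot bind it (Principle A).

Julia's niece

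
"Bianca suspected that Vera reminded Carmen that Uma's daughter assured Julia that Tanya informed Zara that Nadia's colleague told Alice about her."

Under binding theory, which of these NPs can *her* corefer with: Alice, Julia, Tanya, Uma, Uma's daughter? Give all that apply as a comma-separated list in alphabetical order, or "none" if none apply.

Julia, Tanya, Uma, Uma's daughter

*her* is a pronoun; Principle B requires it to be free in its binding domain — the clause headed by 'told'.
— Alice: object of the clause headed by 'told'; c-commands the pronoun within its binding domain — blocked (Principle B).
— Julia: object of the clause headed by 'assured'; c-commands the pronoun but lies outside its binding domain — allowed.
— Tanya: subject of the clause headed by 'informed'; c-commands the pronoun but lies outside its binding domain — allowed.
— Uma: possessor inside the subject DP of the clause headed by 'assured'; does not c-command the pronoun — Principle B does not apply; allowed.
— Uma's daughter: subject of the clause headed by 'assured'; c-commands the pronoun but lies outside its binding domain — allowed.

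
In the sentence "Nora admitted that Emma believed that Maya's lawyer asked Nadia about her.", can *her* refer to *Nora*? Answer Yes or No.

*her* is a pronoun; Principle B requires it to be free in its binding domain — the clause headed by 'asked'.
— Nora: subject of the matrix clause; c-commands the pronoun but lies outside its binding domain — allowed.

Yes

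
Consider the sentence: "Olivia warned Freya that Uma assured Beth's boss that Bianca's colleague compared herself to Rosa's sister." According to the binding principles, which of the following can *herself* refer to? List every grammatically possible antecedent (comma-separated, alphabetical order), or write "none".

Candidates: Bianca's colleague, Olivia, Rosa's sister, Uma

Bianca's colleague

*herself* is a reflexive; Principle A requires it to be bound within its binding domain — the clause headed by 'compared'.
— Bianca's colleague: subject of the clause headed by 'compared'; c-commands the reflexive within its binding domain — allowed (Principle A).
— Olivia: subject of the matrix clause; c-commands the reflexive but lies outside its binding domain — cannot bind it (Principle A).
— Rosa's sister: second object of the clause headed by 'compared'; does not c-command the reflexive — cannot bind it (Principle A).
— Uma: subject of the clause headed by 'assured'; c-commands the reflexive but lies outside its binding domain — cannot bind it (Principle A).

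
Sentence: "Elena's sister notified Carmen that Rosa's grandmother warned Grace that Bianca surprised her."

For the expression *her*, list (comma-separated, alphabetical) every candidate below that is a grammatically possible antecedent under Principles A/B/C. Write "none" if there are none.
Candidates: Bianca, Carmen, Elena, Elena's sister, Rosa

*her* is a pronoun; Principle B requires it to be free in its binding domain — the clause headed by 'surprised'.
— Bianca: subject of the clause headed by 'surprised'; c-commands the pronoun within its binding domain — blocked (Principle B).
— Carmen: object of the matrix clause; c-commands the pronoun but lies outside its binding domain — allowed.
— Elena: possessor inside the subject DP of the matrix clause; does not c-command the pronoun — Principle B does not apply; allowed.
— Elena's sister: subject of the matrix clause; c-commands the pronoun but lies outside its binding domain — allowed.
— Rosa: possessor inside the subject DP of the clause headed by 'warned'; does not c-command the pronoun — Principle B does not apply; allowed.

Carmen, Elena, Elena's sister, Rosa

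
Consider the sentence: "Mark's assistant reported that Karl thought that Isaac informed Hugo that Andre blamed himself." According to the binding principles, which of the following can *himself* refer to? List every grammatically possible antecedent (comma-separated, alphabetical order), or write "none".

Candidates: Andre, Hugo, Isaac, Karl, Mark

*himself* is a reflexive; Principle A requires it to be bound within its binding domain — the clause headed by 'blamed'.
— Andre: subject of the clause headed by 'blamed'; c-commands the reflexive within its binding domain — allowed (Principle A).
— Hugo: object of the clause headed by 'informed'; c-commands the reflexive but lies outside its binding domain — cannot bind it (Principle A).
— Isaac: subject of the clause headed by 'informed'; c-commands the reflexive but lies outside its binding domain — cannot bind it (Principle A).
— Karl: subject of the clause headed by 'thought'; c-commands the reflexive but lies outside its binding domain — cannot bind it (Principle A).
— Mark: possessor inside the subject DP of the matrix clause; does not c-command the reflexive — cannot bind it (Principle A).

Andre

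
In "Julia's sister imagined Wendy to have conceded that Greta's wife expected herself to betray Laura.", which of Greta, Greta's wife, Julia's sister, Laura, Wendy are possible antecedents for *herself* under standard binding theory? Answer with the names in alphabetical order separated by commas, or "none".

Greta's wife

*herself* is a reflexive; Principle A requires it to be bound within its binding domain — the clause headed by 'expected'.
— Greta: possessor inside the subject DP of the clause headed by 'expected'; does not c-command the reflexive — cannot bind it (Principle A).
— Greta's wife: subject of the clause headed by 'expected'; c-commands the reflexive within its binding domain — allowed (Principle A).
— Julia's sister: subject of the matrix clause; c-commands the reflexive but lies outside its binding domain — cannot bind it (Principle A).
— Laura: object of the clause headed by 'betray'; does not c-command the reflexive — cannot bind it (Principle A).
— Wendy: subject of the clause headed by 'conceded'; c-commands the reflexive but lies outside its binding domain — cannot bind it (Principle A).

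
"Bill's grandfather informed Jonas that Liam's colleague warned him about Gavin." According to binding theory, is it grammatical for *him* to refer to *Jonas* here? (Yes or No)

*Jonas* is an R-expression; Principle C requires it to be free (not bound by any c-commanding expression).
— him: object of the clause headed by 'warned'; the pronoun does not c-command the R-expression — coreference allowed.

Yes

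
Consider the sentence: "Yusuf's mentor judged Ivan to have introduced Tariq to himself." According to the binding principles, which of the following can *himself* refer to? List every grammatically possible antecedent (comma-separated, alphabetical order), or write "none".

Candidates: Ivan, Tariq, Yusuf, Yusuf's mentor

*himself* is a reflexive; Principle A requires it to be bound within its binding domain — the clause headed by 'introduced'.
— Ivan: subject of the clause headed by 'introduced'; c-commands the reflexive within its binding domain — allowed (Principle A).
— Tariq: object of the clause headed by 'introduced'; c-commands the reflexive within its binding domain — allowed (Principle A).
— Yusuf: possessor inside the subject DP of the matrix clause; does not c-command the reflexive — cannot bind it (Principle A).
— Yusuf's mentor: subject of the matrix clause; c-commands the reflexive but lies outside its binding domain — cannot bind it (Principle A).

Ivan, Tariq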